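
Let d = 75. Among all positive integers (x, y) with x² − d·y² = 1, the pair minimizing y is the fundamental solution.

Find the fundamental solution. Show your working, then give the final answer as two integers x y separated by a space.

26 3

√75 → a₀=8, period (1,1,1,16); ℓ=4 even so k=3
i=0: a=8 ⇒ p=8, q=1
…
i=2: a=1 ⇒ p=17, q=2
i=3: a=1 ⇒ p=26, q=3
(x₁, y₁) = (26, 3);  26² − 75·3² = 1 ✓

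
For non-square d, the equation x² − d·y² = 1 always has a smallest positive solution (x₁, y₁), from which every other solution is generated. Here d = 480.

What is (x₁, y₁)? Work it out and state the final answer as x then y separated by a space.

d=480: √d = [21; 1,9,1,42] (ℓ=4, even), read p_3/q_3
step 0: (21, 1)  from 21·(1,0) + (0,1)
step 1: (22, 1)  from 1·(21,1) + (1,0)
step 2: (219, 10)  from 9·(22,1) + (21,1)
step 3: (241, 11)  from 1·(219,10) + (22,1)
(x₁, y₁) = (241, 11);  241² − 480·11² = 1 ✓

241 11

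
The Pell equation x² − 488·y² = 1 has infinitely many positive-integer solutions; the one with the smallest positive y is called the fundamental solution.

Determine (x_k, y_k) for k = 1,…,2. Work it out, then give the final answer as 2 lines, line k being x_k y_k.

243 11
118097 5346

d=488: √d = [22; 11,44] (ℓ=2, even), read p_1/q_1
k=0  a_k=22  p_k/q_k = 22/1
k=1  a_k=11  p_k/q_k = 243/11
(x₁, y₁) = (243, 11);  243² − 488·11² = 1 ✓
k=2:  x_2 = 243·243+488·11·11 = 118097,  y_2 = 243·11+11·243 = 5346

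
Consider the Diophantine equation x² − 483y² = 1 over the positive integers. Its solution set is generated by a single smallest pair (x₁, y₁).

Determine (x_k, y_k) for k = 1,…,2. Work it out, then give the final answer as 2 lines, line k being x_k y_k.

√483 → a₀=21, period (1,42); ℓ=2 even so k=1
k=0  a_k=21  p_k/q_k = 21/1
k=1  a_k=1  p_k/q_k = 22/1
→ (22, 1).  Check: 22²=484, 483·1²=483, difference 1.
k=2:  x_2 = 22·22+483·1·1 = 967,  y_2 = 22·1+1·22 = 44

22 1
967 44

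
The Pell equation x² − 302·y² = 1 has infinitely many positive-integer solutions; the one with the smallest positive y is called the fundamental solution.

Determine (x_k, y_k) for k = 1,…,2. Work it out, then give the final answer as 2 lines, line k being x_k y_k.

√302 → a₀=17, period (2,1,1,1,4,…,1,2,34); ℓ=16 even so k=15
a_0=17:  p_0=17·1+0=17,  q_0=17·0+1=1
…
a_5=4:  p_5=4·139+87=643,  q_5=4·8+5=37
a_6=2:  p_6=2·643+139=1425,  q_6=2·37+8=82
…
a_10=2:  p_10=2·36581+34513=107675,  q_10=2·2105+1986=6196
…
a_12=1:  p_12=1·467281+107675=574956,  q_12=1·26889+6196=33085
a_13=1:  p_13=1·574956+467281=1042237,  q_13=1·33085+26889=59974
a_14=1:  p_14=1·1042237+574956=1617193,  q_14=1·59974+33085=93059
a_15=2:  p_15=2·1617193+1042237=4276623,  q_15=2·93059+59974=246092
fundamental: x₁=4276623, y₁=246092  (since 18289504284129 − 302·60561272464 = 1)
(4276623+246092√302)^2 = 36579008568257 + 2104885414632√302

4276623 246092
36579008568257 2104885414632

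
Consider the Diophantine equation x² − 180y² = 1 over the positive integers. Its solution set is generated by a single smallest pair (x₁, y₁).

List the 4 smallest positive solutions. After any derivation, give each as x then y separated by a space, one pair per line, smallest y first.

[13; 2,2,2,26] for √180; ℓ=4 ⇒ convergent index 3
k=0  a_k=13  p_k/q_k = 13/1
k=1  a_k=2  p_k/q_k = 27/2
k=2  a_k=2  p_k/q_k = 67/5
k=3  a_k=2  p_k/q_k = 161/12
(x₁, y₁) = (161, 12);  161² − 180·12² = 1 ✓
(161+12√180)^2 = 51841 + 3864√180
(161+12√180)^3 = 16692641 + 1244196√180
(161+12√180)^4 = 5374978561 + 400627248√180

161 12
51841 3864
16692641 1244196
5374978561 400627248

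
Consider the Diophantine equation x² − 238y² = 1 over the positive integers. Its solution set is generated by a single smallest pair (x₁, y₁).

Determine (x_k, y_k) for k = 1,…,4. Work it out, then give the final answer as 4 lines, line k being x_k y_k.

[15; 2,2,1,14,1,2,2,30] for √238; ℓ=8 ⇒ convergent index 7
k=0  a_k=15  p_k/q_k = 15/1
k=1  a_k=2  p_k/q_k = 31/2
k=2  a_k=2  p_k/q_k = 77/5
k=3  a_k=1  p_k/q_k = 108/7
k=4  a_k=14  p_k/q_k = 1589/103
…
k=6  a_k=2  p_k/q_k = 4983/323
k=7  a_k=2  p_k/q_k = 11663/756
fundamental: x₁=11663, y₁=756  (since 136025569 − 238·571536 = 1)
n=2: (11663,756)∘(11663,756) = (11663·11663+238·756·756, 11663·756+756·11663) = (272051137,17634456)
n=3: (272051137,17634456)∘(11663,756) = (11663·272051137+238·756·17634456, 11663·17634456+756·272051137) = (6345864809999,411341319900)
n=4: (6345864809999,411341319900)∘(11663,756) = (11663·6345864809999+238·756·411341319900, 11663·411341319900+756·6345864809999) = (148023642285985537,9594947610352944)

11663 756
272051137 17634456
6345864809999 411341319900
148023642285985537 9594947610352944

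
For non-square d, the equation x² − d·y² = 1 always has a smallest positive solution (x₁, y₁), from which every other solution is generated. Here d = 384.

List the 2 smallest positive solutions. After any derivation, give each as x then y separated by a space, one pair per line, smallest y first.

[19; 1,1,2,9,2,1,1,38] for √384; ℓ=8 ⇒ convergent index 7
step 0: (19, 1)  from 19·(1,0) + (0,1)
step 1: (20, 1)  from 1·(19,1) + (1,0)
…
step 3: (98, 5)  from 2·(39,2) + (20,1)
step 4: (921, 47)  from 9·(98,5) + (39,2)
step 5: (1940, 99)  from 2·(921,47) + (98,5)
step 6: (2861, 146)  from 1·(1940,99) + (921,47)
step 7: (4801, 245)  from 1·(2861,146) + (1940,99)
(x₁, y₁) = (4801, 245);  4801² − 384·245² = 1 ✓
n=2: (4801,245)∘(4801,245) = (4801·4801+384·245·245, 4801·245+245·4801) = (46099201,2352490)

4801 245
46099201 2352490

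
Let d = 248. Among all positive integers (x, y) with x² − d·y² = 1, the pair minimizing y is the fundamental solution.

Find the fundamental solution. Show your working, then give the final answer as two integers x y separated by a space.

63 4

√248 → a₀=15, period (1,2,1,30); ℓ=4 even so k=3
step 0: (15, 1)  from 15·(1,0) + (0,1)
step 1: (16, 1)  from 1·(15,1) + (1,0)
step 2: (47, 3)  from 2·(16,1) + (15,1)
step 3: (63, 4)  from 1·(47,3) + (16,1)
(x₁, y₁) = (63, 4);  63² − 248·4² = 1 ✓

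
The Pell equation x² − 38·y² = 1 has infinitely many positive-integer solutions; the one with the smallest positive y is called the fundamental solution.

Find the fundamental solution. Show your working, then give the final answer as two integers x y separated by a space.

[6; 6,12] for √38; ℓ=2 ⇒ convergent index 1
k=0  a_k=6  p_k/q_k = 6/1
k=1  a_k=6  p_k/q_k = 37/6
(x₁, y₁) = (37, 6);  37² − 38·6² = 1 ✓

37 6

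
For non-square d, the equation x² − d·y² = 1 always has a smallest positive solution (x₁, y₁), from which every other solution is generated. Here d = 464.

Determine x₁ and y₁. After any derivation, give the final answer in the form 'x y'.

9801 455

√464 = [21; 1,1,5,1,1,1,5,1,1,42, …], period ℓ=10 (even) → k=9
k=0  a_k=21  p_k/q_k = 21/1
…
k=3  a_k=5  p_k/q_k = 237/11
k=4  a_k=1  p_k/q_k = 280/13
k=5  a_k=1  p_k/q_k = 517/24
…
k=7  a_k=5  p_k/q_k = 4502/209
k=8  a_k=1  p_k/q_k = 5299/246
k=9  a_k=1  p_k/q_k = 9801/455
fundamental: x₁=9801, y₁=455  (since 96059601 − 464·207025 = 1)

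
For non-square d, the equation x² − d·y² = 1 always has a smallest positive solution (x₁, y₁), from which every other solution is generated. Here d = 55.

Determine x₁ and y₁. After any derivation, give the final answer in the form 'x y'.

√55 = [7; 2,2,2,14, …], period ℓ=4 (even) → k=3
step 0: (7, 1)  from 7·(1,0) + (0,1)
step 1: (15, 2)  from 2·(7,1) + (1,0)
step 2: (37, 5)  from 2·(15,2) + (7,1)
step 3: (89, 12)  from 2·(37,5) + (15,2)
→ (89, 12).  Check: 89²=7921, 55·12²=7920, difference 1.

89 12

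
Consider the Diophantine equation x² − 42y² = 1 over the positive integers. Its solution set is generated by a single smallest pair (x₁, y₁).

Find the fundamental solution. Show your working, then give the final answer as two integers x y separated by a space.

13 2

d=42: √d = [6; 2,12] (ℓ=2, even), read p_1/q_1
k=0  a_k=6  p_k/q_k = 6/1
k=1  a_k=2  p_k/q_k = 13/2
(x₁, y₁) = (13, 2);  13² − 42·2² = 1 ✓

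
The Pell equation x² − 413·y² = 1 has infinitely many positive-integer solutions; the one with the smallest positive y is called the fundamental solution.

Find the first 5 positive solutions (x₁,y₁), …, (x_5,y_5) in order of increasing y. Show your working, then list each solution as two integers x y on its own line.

√413 = [20; 3,9,1,4,1,9,3,40, …], period ℓ=8 (even) → k=7
step 0: (20, 1)  from 20·(1,0) + (0,1)
step 1: (61, 3)  from 3·(20,1) + (1,0)
…
step 4: (3089, 152)  from 4·(630,31) + (569,28)
step 5: (3719, 183)  from 1·(3089,152) + (630,31)
step 6: (36560, 1799)  from 9·(3719,183) + (3089,152)
step 7: (113399, 5580)  from 3·(36560,1799) + (3719,183)
(x₁, y₁) = (113399, 5580);  113399² − 413·5580² = 1 ✓
(x_2, y_2) = (113399·113399 + 413·5580·5580, 113399·5580 + 5580·113399) = (25718666401, 1265532840)
(x_3, y_3) = (113399·25718666401 + 413·5580·1265532840, 113399·1265532840 + 5580·25718666401) = (5832942102300599, 287020317040740)
(x_4, y_4) = (113399·5832942102300599 + 413·5580·287020317040740, 113399·287020317040740 + 5580·5832942102300599) = (1322899602891852585601, 65095633862940217680)
(x_5, y_5) = (113399·1322899602891852585601 + 413·5580·65095633862940217680, 113399·65095633862940217680 + 5580·1322899602891852585601) = (300030984130833440606834999, 14763559568560095172347900)

113399 5580
25718666401 1265532840
5832942102300599 287020317040740
1322899602891852585601 65095633862940217680
300030984130833440606834999 14763559568560095172347900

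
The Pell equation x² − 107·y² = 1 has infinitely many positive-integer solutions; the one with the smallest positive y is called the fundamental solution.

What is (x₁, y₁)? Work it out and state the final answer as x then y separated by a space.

[10; 2,1,9,1,2,20] for √107; ℓ=6 ⇒ convergent index 5
i=0: a=10 ⇒ p=10, q=1
…
i=4: a=1 ⇒ p=331, q=32
i=5: a=2 ⇒ p=962, q=93
→ (962, 93).  Check: 962²=925444, 107·93²=925443, difference 1.

962 93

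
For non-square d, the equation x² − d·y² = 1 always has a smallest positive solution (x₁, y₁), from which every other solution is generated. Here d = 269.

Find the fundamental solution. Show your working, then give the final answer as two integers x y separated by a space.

√269 = [16; 2,2,32, …], period ℓ=3 (odd) → k=5
a_0=16:  p_0=16·1+0=16,  q_0=16·0+1=1
…
a_4=2:  p_4=2·2657+82=5396,  q_4=2·162+5=329
a_5=2:  p_5=2·5396+2657=13449,  q_5=2·329+162=820
→ (13449, 820).  Check: 13449²=180875601, 269·820²=180875600, difference 1.

13449 820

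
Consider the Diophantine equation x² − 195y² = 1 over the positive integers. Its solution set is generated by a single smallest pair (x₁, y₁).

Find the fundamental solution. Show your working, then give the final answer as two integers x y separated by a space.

d=195: √d = [13; 1,26] (ℓ=2, even), read p_1/q_1
step 0: (13, 1)  from 13·(1,0) + (0,1)
step 1: (14, 1)  from 1·(13,1) + (1,0)
fundamental: x₁=14, y₁=1  (since 196 − 195·1 = 1)

14 1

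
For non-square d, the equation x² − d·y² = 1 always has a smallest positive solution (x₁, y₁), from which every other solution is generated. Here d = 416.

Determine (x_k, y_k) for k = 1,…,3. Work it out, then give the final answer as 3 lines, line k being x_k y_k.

5201 255
54100801 2652510
562756526801 27591408765

√416 = [20; 2,1,1,9,1,1,2,40, …], period ℓ=8 (even) → k=7
step 0: (20, 1)  from 20·(1,0) + (0,1)
step 1: (41, 2)  from 2·(20,1) + (1,0)
step 2: (61, 3)  from 1·(41,2) + (20,1)
step 3: (102, 5)  from 1·(61,3) + (41,2)
…
step 5: (1081, 53)  from 1·(979,48) + (102,5)
step 6: (2060, 101)  from 1·(1081,53) + (979,48)
step 7: (5201, 255)  from 2·(2060,101) + (1081,53)
→ (5201, 255).  Check: 5201²=27050401, 416·255²=27050400, difference 1.
(x_2, y_2) = (5201·5201 + 416·255·255, 5201·255 + 255·5201) = (54100801, 2652510)
(x_3, y_3) = (5201·54100801 + 416·255·2652510, 5201·2652510 + 255·54100801) = (562756526801, 27591408765)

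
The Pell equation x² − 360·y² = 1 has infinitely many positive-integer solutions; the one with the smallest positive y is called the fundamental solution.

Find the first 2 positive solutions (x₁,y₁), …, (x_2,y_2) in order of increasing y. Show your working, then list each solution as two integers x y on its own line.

19 1
721 38

√360 = [18; 1,36, …], period ℓ=2 (even) → k=1
k=0  a_k=18  p_k/q_k = 18/1
k=1  a_k=1  p_k/q_k = 19/1
fundamental: x₁=19, y₁=1  (since 361 − 360·1 = 1)
(19+1√360)^2 = 721 + 38√360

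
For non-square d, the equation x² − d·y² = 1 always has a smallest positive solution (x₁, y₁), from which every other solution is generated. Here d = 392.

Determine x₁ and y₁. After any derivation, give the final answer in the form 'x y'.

99 5

[19; 1,3,1,38] for √392; ℓ=4 ⇒ convergent index 3
i=0: a=19 ⇒ p=19, q=1
i=1: a=1 ⇒ p=20, q=1
i=2: a=3 ⇒ p=79, q=4
i=3: a=1 ⇒ p=99, q=5
fundamental: x₁=99, y₁=5  (since 9801 − 392·25 = 1)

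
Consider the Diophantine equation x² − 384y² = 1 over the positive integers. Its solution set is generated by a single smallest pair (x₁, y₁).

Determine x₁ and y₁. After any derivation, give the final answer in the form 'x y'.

4801 245

[19; 1,1,2,9,2,1,1,38] for √384; ℓ=8 ⇒ convergent index 7
a_0=19:  p_0=19·1+0=19,  q_0=19·0+1=1
a_1=1:  p_1=1·19+1=20,  q_1=1·1+0=1
…
a_5=2:  p_5=2·921+98=1940,  q_5=2·47+5=99
a_6=1:  p_6=1·1940+921=2861,  q_6=1·99+47=146
a_7=1:  p_7=1·2861+1940=4801,  q_7=1·146+99=245
fundamental: x₁=4801, y₁=245  (since 23049601 − 384·60025 = 1)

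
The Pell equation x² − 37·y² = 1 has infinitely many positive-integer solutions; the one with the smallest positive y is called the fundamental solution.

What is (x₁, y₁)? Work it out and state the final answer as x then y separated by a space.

73 12

d=37: √d = [6; 12] (ℓ=1, odd), read p_1/q_1
step 0: (6, 1)  from 6·(1,0) + (0,1)
step 1: (73, 12)  from 12·(6,1) + (1,0)
→ (73, 12).  Check: 73²=5329, 37·12²=5328, difference 1.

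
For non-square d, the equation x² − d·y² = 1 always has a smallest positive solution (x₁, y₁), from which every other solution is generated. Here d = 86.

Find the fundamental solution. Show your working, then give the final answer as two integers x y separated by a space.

10405 1122

d=86: √d = [9; 3,1,1,1,8,1,1,1,3,18] (ℓ=10, even), read p_9/q_9
step 0: (9, 1)  from 9·(1,0) + (0,1)
step 1: (28, 3)  from 3·(9,1) + (1,0)
…
step 7: (1864, 201)  from 1·(983,106) + (881,95)
step 8: (2847, 307)  from 1·(1864,201) + (983,106)
step 9: (10405, 1122)  from 3·(2847,307) + (1864,201)
(x₁, y₁) = (10405, 1122);  10405² − 86·1122² = 1 ✓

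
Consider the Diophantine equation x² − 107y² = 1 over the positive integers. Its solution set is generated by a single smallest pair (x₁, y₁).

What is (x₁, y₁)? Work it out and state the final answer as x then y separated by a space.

√107 = [10; 2,1,9,1,2,20, …], period ℓ=6 (even) → k=5
a_0=10:  p_0=10·1+0=10,  q_0=10·0+1=1
…
a_3=9:  p_3=9·31+21=300,  q_3=9·3+2=29
a_4=1:  p_4=1·300+31=331,  q_4=1·29+3=32
a_5=2:  p_5=2·331+300=962,  q_5=2·32+29=93
→ (962, 93).  Check: 962²=925444, 107·93²=925443, difference 1.

962 93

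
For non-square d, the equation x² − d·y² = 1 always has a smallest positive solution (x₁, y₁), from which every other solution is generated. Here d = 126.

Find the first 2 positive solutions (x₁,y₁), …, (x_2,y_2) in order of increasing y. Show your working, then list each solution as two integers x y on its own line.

449 40
403201 35920

√126 = [11; 4,2,4,22, …], period ℓ=4 (even) → k=3
a_0=11:  p_0=11·1+0=11,  q_0=11·0+1=1
…
a_2=2:  p_2=2·45+11=101,  q_2=2·4+1=9
a_3=4:  p_3=4·101+45=449,  q_3=4·9+4=40
→ (449, 40).  Check: 449²=201601, 126·40²=201600, difference 1.
n=2: (449,40)∘(449,40) = (449·449+126·40·40, 449·40+40·449) = (403201,35920)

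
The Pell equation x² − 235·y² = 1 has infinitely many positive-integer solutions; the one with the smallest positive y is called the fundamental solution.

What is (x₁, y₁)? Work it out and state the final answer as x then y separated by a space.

46 3

[15; 3,30] for √235; ℓ=2 ⇒ convergent index 1
i=0: a=15 ⇒ p=15, q=1
i=1: a=3 ⇒ p=46, q=3
(x₁, y₁) = (46, 3);  46² − 235·3² = 1 ✓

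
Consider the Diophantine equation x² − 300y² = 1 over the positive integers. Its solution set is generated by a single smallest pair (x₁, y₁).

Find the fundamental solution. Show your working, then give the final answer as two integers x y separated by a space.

1351 78

√300 → a₀=17, period (3,8,3,34); ℓ=4 even so k=3
k=0  a_k=17  p_k/q_k = 17/1
k=1  a_k=3  p_k/q_k = 52/3
k=2  a_k=8  p_k/q_k = 433/25
k=3  a_k=3  p_k/q_k = 1351/78
fundamental: x₁=1351, y₁=78  (since 1825201 − 300·6084 = 1)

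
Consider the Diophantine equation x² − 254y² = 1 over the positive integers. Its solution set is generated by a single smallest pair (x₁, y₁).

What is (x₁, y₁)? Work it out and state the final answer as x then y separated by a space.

√254 = [15; 1,14,1,30, …], period ℓ=4 (even) → k=3
i=0: a=15 ⇒ p=15, q=1
…
i=2: a=14 ⇒ p=239, q=15
i=3: a=1 ⇒ p=255, q=16
(x₁, y₁) = (255, 16);  255² − 254·16² = 1 ✓

255 16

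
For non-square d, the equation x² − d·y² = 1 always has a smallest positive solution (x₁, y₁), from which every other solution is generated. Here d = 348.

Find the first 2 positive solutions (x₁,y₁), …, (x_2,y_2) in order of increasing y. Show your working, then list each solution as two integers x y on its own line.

1567 84
4910977 263256

[18; 1,1,1,8,1,1,1,36] for √348; ℓ=8 ⇒ convergent index 7
k=0  a_k=18  p_k/q_k = 18/1
…
k=3  a_k=1  p_k/q_k = 56/3
…
k=5  a_k=1  p_k/q_k = 541/29
k=6  a_k=1  p_k/q_k = 1026/55
k=7  a_k=1  p_k/q_k = 1567/84
fundamental: x₁=1567, y₁=84  (since 2455489 − 348·7056 = 1)
(1567+84√348)^2 = 4910977 + 263256√348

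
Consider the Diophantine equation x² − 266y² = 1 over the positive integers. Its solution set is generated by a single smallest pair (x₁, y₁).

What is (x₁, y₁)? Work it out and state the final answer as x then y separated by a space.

685 42

[16; 3,4,3,32] for √266; ℓ=4 ⇒ convergent index 3
step 0: (16, 1)  from 16·(1,0) + (0,1)
step 1: (49, 3)  from 3·(16,1) + (1,0)
step 2: (212, 13)  from 4·(49,3) + (16,1)
step 3: (685, 42)  from 3·(212,13) + (49,3)
→ (685, 42).  Check: 685²=469225, 266·42²=469224, difference 1.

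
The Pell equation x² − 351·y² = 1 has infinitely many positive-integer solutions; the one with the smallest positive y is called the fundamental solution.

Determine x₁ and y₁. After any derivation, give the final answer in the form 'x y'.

62425 3332

√351 → a₀=18, period (1,2,1,3,2,2,2,3,1,2,1,36); ℓ=12 even so k=11
a_0=18:  p_0=18·1+0=18,  q_0=18·0+1=1
…
a_2=2:  p_2=2·19+18=56,  q_2=2·1+1=3
a_3=1:  p_3=1·56+19=75,  q_3=1·3+1=4
a_4=3:  p_4=3·75+56=281,  q_4=3·4+3=15
…
a_6=2:  p_6=2·637+281=1555,  q_6=2·34+15=83
…
a_9=1:  p_9=1·12796+3747=16543,  q_9=1·683+200=883
a_10=2:  p_10=2·16543+12796=45882,  q_10=2·883+683=2449
a_11=1:  p_11=1·45882+16543=62425,  q_11=1·2449+883=3332
fundamental: x₁=62425, y₁=3332  (since 3896880625 − 351·11102224 = 1)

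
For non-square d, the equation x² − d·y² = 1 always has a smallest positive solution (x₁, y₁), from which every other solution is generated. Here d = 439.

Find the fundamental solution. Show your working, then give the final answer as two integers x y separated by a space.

440 21

[20; 1,19,1,40] for √439; ℓ=4 ⇒ convergent index 3
k=0  a_k=20  p_k/q_k = 20/1
k=1  a_k=1  p_k/q_k = 21/1
k=2  a_k=19  p_k/q_k = 419/20
k=3  a_k=1  p_k/q_k = 440/21
(x₁, y₁) = (440, 21);  440² − 439·21² = 1 ✓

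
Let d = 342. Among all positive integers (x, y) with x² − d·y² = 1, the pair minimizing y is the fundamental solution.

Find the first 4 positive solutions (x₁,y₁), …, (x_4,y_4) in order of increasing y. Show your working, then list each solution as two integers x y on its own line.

√342 = [18; 2,36, …], period ℓ=2 (even) → k=1
a_0=18:  p_0=18·1+0=18,  q_0=18·0+1=1
a_1=2:  p_1=2·18+1=37,  q_1=2·1+0=2
(x₁, y₁) = (37, 2);  37² − 342·2² = 1 ✓
(37+2√342)^2 = 2737 + 148√342
(37+2√342)^3 = 202501 + 10950√342
(37+2√342)^4 = 14982337 + 810152√342

37 2
2737 148
202501 10950
14982337 810152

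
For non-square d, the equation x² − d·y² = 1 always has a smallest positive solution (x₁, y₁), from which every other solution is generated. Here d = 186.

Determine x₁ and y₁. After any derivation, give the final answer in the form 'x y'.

√186 = [13; 1,1,1,3,4,3,1,1,1,26, …], period ℓ=10 (even) → k=9
i=0: a=13 ⇒ p=13, q=1
…
i=8: a=1 ⇒ p=4787, q=351
i=9: a=1 ⇒ p=7501, q=550
(x₁, y₁) = (7501, 550);  7501² − 186·550² = 1 ✓

7501 550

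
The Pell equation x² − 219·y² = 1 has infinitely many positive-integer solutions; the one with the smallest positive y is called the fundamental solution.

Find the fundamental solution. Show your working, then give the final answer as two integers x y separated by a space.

74 5

√219 = [14; 1,3,1,28, …], period ℓ=4 (even) → k=3
i=0: a=14 ⇒ p=14, q=1
…
i=2: a=3 ⇒ p=59, q=4
i=3: a=1 ⇒ p=74, q=5
(x₁, y₁) = (74, 5);  74² − 219·5² = 1 ✓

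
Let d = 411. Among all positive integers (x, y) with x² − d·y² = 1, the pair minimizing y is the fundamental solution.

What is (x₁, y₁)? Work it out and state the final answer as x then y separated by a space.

√411 = [20; 3,1,1,1,19,1,1,1,3,40, …], period ℓ=10 (even) → k=9
i=0: a=20 ⇒ p=20, q=1
…
i=2: a=1 ⇒ p=81, q=4
i=3: a=1 ⇒ p=142, q=7
…
i=6: a=1 ⇒ p=4602, q=227
…
i=8: a=1 ⇒ p=13583, q=670
i=9: a=3 ⇒ p=49730, q=2453
→ (49730, 2453).  Check: 49730²=2473072900, 411·2453²=2473072899, difference 1.

49730 2453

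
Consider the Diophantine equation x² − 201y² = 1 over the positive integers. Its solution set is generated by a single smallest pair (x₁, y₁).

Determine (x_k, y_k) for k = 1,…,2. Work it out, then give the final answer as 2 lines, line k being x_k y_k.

√201 = [14; 5,1,1,1,2,…,1,5,28, …], period ℓ=14 (even) → k=13
i=0: a=14 ⇒ p=14, q=1
i=1: a=5 ⇒ p=71, q=5
i=2: a=1 ⇒ p=85, q=6
…
i=4: a=1 ⇒ p=241, q=17
…
i=6: a=1 ⇒ p=879, q=62
…
i=10: a=1 ⇒ p=33317, q=2350
i=11: a=1 ⇒ p=58085, q=4097
i=12: a=1 ⇒ p=91402, q=6447
i=13: a=5 ⇒ p=515095, q=36332
fundamental: x₁=515095, y₁=36332  (since 265322859025 − 201·1320014224 = 1)
(x_2, y_2) = (515095·515095 + 201·36332·36332, 515095·36332 + 36332·515095) = (530645718049, 37428863080)

515095 36332
530645718049 37428863080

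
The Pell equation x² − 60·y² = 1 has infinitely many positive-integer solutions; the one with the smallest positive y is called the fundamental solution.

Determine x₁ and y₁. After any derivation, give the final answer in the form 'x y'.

31 4

[7; 1,2,1,14] for √60; ℓ=4 ⇒ convergent index 3
i=0: a=7 ⇒ p=7, q=1
i=1: a=1 ⇒ p=8, q=1
i=2: a=2 ⇒ p=23, q=3
i=3: a=1 ⇒ p=31, q=4
→ (31, 4).  Check: 31²=961, 60·4²=960, difference 1.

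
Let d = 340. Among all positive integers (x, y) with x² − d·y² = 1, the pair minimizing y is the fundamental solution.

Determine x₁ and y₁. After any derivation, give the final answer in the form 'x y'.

285769 15498

√340 = [18; 2,3,1,1,1,…,3,2,36, …], period ℓ=14 (even) → k=13
k=0  a_k=18  p_k/q_k = 18/1
…
k=2  a_k=3  p_k/q_k = 129/7
…
k=4  a_k=1  p_k/q_k = 295/16
…
k=6  a_k=1  p_k/q_k = 756/41
k=7  a_k=8  p_k/q_k = 6509/353
…
k=9  a_k=1  p_k/q_k = 13774/747
…
k=11  a_k=1  p_k/q_k = 34813/1888
k=12  a_k=3  p_k/q_k = 125478/6805
k=13  a_k=2  p_k/q_k = 285769/15498
fundamental: x₁=285769, y₁=15498  (since 81663921361 − 340·240188004 = 1)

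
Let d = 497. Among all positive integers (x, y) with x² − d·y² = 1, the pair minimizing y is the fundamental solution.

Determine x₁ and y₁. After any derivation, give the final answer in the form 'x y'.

1201887 53912

[22; 3,2,2,5,6,5,2,2,3,44] for √497; ℓ=10 ⇒ convergent index 9
step 0: (22, 1)  from 22·(1,0) + (0,1)
step 1: (67, 3)  from 3·(22,1) + (1,0)
…
step 8: (352750, 15823)  from 2·(143637,6443) + (65476,2937)
step 9: (1201887, 53912)  from 3·(352750,15823) + (143637,6443)
fundamental: x₁=1201887, y₁=53912  (since 1444532360769 − 497·2906503744 = 1)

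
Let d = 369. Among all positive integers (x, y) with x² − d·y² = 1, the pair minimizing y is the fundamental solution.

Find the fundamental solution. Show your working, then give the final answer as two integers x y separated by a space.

8396801 437120

[19; 4,1,3,2,7,4,7,2,3,1,4,38] for √369; ℓ=12 ⇒ convergent index 11
step 0: (19, 1)  from 19·(1,0) + (0,1)
…
step 3: (365, 19)  from 3·(96,5) + (77,4)
…
step 6: (25414, 1323)  from 4·(6147,320) + (826,43)
step 7: (184045, 9581)  from 7·(25414,1323) + (6147,320)
…
step 10: (1758061, 91521)  from 1·(1364557,71036) + (393504,20485)
step 11: (8396801, 437120)  from 4·(1758061,91521) + (1364557,71036)
→ (8396801, 437120).  Check: 8396801²=70506267033601, 369·437120²=70506267033600, difference 1.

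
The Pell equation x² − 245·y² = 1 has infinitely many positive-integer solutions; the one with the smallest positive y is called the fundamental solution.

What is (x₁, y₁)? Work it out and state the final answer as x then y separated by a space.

√245 → a₀=15, period (1,1,1,7,6,7,1,1,1,30); ℓ=10 even so k=9
k=0  a_k=15  p_k/q_k = 15/1
k=1  a_k=1  p_k/q_k = 16/1
k=2  a_k=1  p_k/q_k = 31/2
k=3  a_k=1  p_k/q_k = 47/3
k=4  a_k=7  p_k/q_k = 360/23
k=5  a_k=6  p_k/q_k = 2207/141
k=6  a_k=7  p_k/q_k = 15809/1010
k=7  a_k=1  p_k/q_k = 18016/1151
k=8  a_k=1  p_k/q_k = 33825/2161
k=9  a_k=1  p_k/q_k = 51841/3312
→ (51841, 3312).  Check: 51841²=2687489281, 245·3312²=2687489280, difference 1.

51841 3312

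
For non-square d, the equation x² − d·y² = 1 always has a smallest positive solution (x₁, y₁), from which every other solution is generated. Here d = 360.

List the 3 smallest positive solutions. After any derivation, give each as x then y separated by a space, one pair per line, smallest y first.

19 1
721 38
27379 1443

d=360: √d = [18; 1,36] (ℓ=2, even), read p_1/q_1
i=0: a=18 ⇒ p=18, q=1
i=1: a=1 ⇒ p=19, q=1
(x₁, y₁) = (19, 1);  19² − 360·1² = 1 ✓
n=2: (19,1)∘(19,1) = (19·19+360·1·1, 19·1+1·19) = (721,38)
n=3: (721,38)∘(19,1) = (19·721+360·1·38, 19·38+1·721) = (27379,1443)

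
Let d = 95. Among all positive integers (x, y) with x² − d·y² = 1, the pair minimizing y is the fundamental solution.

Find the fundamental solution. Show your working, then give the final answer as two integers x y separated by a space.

39 4

[9; 1,2,1,18] for √95; ℓ=4 ⇒ convergent index 3
step 0: (9, 1)  from 9·(1,0) + (0,1)
step 1: (10, 1)  from 1·(9,1) + (1,0)
step 2: (29, 3)  from 2·(10,1) + (9,1)
step 3: (39, 4)  from 1·(29,3) + (10,1)
fundamental: x₁=39, y₁=4  (since 1521 − 95·16 = 1)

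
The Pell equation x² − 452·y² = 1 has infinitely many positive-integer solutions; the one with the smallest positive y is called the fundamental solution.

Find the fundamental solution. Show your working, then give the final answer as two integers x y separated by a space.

d=452: √d = [21; 3,1,5,3,10,3,5,1,3,42] (ℓ=10, even), read p_9/q_9
step 0: (21, 1)  from 21·(1,0) + (0,1)
step 1: (64, 3)  from 3·(21,1) + (1,0)
step 2: (85, 4)  from 1·(64,3) + (21,1)
step 3: (489, 23)  from 5·(85,4) + (64,3)
…
step 5: (16009, 753)  from 10·(1552,73) + (489,23)
step 6: (49579, 2332)  from 3·(16009,753) + (1552,73)
step 7: (263904, 12413)  from 5·(49579,2332) + (16009,753)
step 8: (313483, 14745)  from 1·(263904,12413) + (49579,2332)
step 9: (1204353, 56648)  from 3·(313483,14745) + (263904,12413)
→ (1204353, 56648).  Check: 1204353²=1450466148609, 452·56648²=1450466148608, difference 1.

1204353 56648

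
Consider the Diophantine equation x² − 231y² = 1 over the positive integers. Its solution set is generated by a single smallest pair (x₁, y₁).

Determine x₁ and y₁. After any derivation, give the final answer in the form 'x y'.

76 5

√231 → a₀=15, period (5,30); ℓ=2 even so k=1
k=0  a_k=15  p_k/q_k = 15/1
k=1  a_k=5  p_k/q_k = 76/5
→ (76, 5).  Check: 76²=5776, 231·5²=5775, difference 1.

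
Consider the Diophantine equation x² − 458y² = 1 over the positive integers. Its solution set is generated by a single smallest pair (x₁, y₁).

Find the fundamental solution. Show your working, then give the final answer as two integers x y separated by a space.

22899 1070

d=458: √d = [21; 2,2,42] (ℓ=3, odd), read p_5/q_5
step 0: (21, 1)  from 21·(1,0) + (0,1)
…
step 2: (107, 5)  from 2·(43,2) + (21,1)
step 3: (4537, 212)  from 42·(107,5) + (43,2)
step 4: (9181, 429)  from 2·(4537,212) + (107,5)
step 5: (22899, 1070)  from 2·(9181,429) + (4537,212)
→ (22899, 1070).  Check: 22899²=524364201, 458·1070²=524364200, difference 1.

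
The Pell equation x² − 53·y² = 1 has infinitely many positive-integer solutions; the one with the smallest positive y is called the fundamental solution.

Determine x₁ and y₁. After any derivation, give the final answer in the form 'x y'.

66249 9100

d=53: √d = [7; 3,1,1,3,14] (ℓ=5, odd), read p_9/q_9
i=0: a=7 ⇒ p=7, q=1
i=1: a=3 ⇒ p=22, q=3
…
i=3: a=1 ⇒ p=51, q=7
…
i=5: a=14 ⇒ p=2599, q=357
i=6: a=3 ⇒ p=7979, q=1096
…
i=8: a=1 ⇒ p=18557, q=2549
i=9: a=3 ⇒ p=66249, q=9100
fundamental: x₁=66249, y₁=9100  (since 4388930001 − 53·82810000 = 1)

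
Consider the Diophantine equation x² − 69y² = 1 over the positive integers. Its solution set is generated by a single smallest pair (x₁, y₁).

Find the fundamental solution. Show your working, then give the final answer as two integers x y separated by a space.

√69 = [8; 3,3,1,4,1,3,3,16, …], period ℓ=8 (even) → k=7
k=0  a_k=8  p_k/q_k = 8/1
k=1  a_k=3  p_k/q_k = 25/3
k=2  a_k=3  p_k/q_k = 83/10
k=3  a_k=1  p_k/q_k = 108/13
k=4  a_k=4  p_k/q_k = 515/62
k=5  a_k=1  p_k/q_k = 623/75
k=6  a_k=3  p_k/q_k = 2384/287
k=7  a_k=3  p_k/q_k = 7775/936
fundamental: x₁=7775, y₁=936  (since 60450625 − 69·876096 = 1)

7775 936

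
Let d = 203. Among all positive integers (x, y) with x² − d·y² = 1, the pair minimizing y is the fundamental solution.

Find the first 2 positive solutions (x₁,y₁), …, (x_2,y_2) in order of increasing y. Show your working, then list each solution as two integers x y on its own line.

√203 = [14; 4,28, …], period ℓ=2 (even) → k=1
k=0  a_k=14  p_k/q_k = 14/1
k=1  a_k=4  p_k/q_k = 57/4
(x₁, y₁) = (57, 4);  57² − 203·4² = 1 ✓
(57+4√203)^2 = 6497 + 456√203

57 4
6497 456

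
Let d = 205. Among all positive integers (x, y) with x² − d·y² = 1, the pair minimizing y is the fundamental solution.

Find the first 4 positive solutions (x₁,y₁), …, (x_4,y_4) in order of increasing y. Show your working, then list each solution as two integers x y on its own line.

39689 2772
3150433441 220035816
250075105640009 17466002999676
19850461732342200961 1386416385888245712

√205 → a₀=14, period (3,6,1,4,1,6,3,28); ℓ=8 even so k=7
step 0: (14, 1)  from 14·(1,0) + (0,1)
…
step 3: (315, 22)  from 1·(272,19) + (43,3)
step 4: (1532, 107)  from 4·(315,22) + (272,19)
…
step 6: (12614, 881)  from 6·(1847,129) + (1532,107)
step 7: (39689, 2772)  from 3·(12614,881) + (1847,129)
fundamental: x₁=39689, y₁=2772  (since 1575216721 − 205·7683984 = 1)
n=2: (39689,2772)∘(39689,2772) = (39689·39689+205·2772·2772, 39689·2772+2772·39689) = (3150433441,220035816)
n=3: (3150433441,220035816)∘(39689,2772) = (39689·3150433441+205·2772·220035816, 39689·220035816+2772·3150433441) = (250075105640009,17466002999676)
n=4: (250075105640009,17466002999676)∘(39689,2772) = (39689·250075105640009+205·2772·17466002999676, 39689·17466002999676+2772·250075105640009) = (19850461732342200961,1386416385888245712)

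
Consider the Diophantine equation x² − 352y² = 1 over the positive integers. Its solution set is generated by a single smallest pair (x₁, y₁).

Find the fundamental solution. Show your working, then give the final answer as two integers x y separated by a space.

77617 4137

d=352: √d = [18; 1,3,5,9,5,3,1,36] (ℓ=8, even), read p_7/q_7
i=0: a=18 ⇒ p=18, q=1
i=1: a=1 ⇒ p=19, q=1
…
i=3: a=5 ⇒ p=394, q=21
i=4: a=9 ⇒ p=3621, q=193
i=5: a=5 ⇒ p=18499, q=986
i=6: a=3 ⇒ p=59118, q=3151
i=7: a=1 ⇒ p=77617, q=4137
(x₁, y₁) = (77617, 4137);  77617² − 352·4137² = 1 ✓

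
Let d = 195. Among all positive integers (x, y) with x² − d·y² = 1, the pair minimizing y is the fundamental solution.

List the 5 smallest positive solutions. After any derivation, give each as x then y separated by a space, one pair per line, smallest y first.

√195 = [13; 1,26, …], period ℓ=2 (even) → k=1
i=0: a=13 ⇒ p=13, q=1
i=1: a=1 ⇒ p=14, q=1
fundamental: x₁=14, y₁=1  (since 196 − 195·1 = 1)
(x_2, y_2) = (14·14 + 195·1·1, 14·1 + 1·14) = (391, 28)
(x_3, y_3) = (14·391 + 195·1·28, 14·28 + 1·391) = (10934, 783)
(x_4, y_4) = (14·10934 + 195·1·783, 14·783 + 1·10934) = (305761, 21896)
(x_5, y_5) = (14·305761 + 195·1·21896, 14·21896 + 1·305761) = (8550374, 612305)

14 1
391 28
10934 783
305761 21896
8550374 612305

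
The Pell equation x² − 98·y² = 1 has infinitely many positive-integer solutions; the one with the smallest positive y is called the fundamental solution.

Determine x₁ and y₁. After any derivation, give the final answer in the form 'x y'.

99 10

√98 → a₀=9, period (1,8,1,18); ℓ=4 even so k=3
a_0=9:  p_0=9·1+0=9,  q_0=9·0+1=1
a_1=1:  p_1=1·9+1=10,  q_1=1·1+0=1
a_2=8:  p_2=8·10+9=89,  q_2=8·1+1=9
a_3=1:  p_3=1·89+10=99,  q_3=1·9+1=10
(x₁, y₁) = (99, 10);  99² − 98·10² = 1 ✓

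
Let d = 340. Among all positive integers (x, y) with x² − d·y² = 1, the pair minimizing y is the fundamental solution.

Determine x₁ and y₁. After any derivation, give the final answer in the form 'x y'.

285769 15498

√340 → a₀=18, period (2,3,1,1,1,…,3,2,36); ℓ=14 even so k=13
a_0=18:  p_0=18·1+0=18,  q_0=18·0+1=1
a_1=2:  p_1=2·18+1=37,  q_1=2·1+0=2
…
a_5=1:  p_5=1·295+166=461,  q_5=1·16+9=25
…
a_7=8:  p_7=8·756+461=6509,  q_7=8·41+25=353
a_8=1:  p_8=1·6509+756=7265,  q_8=1·353+41=394
…
a_10=1:  p_10=1·13774+7265=21039,  q_10=1·747+394=1141
a_11=1:  p_11=1·21039+13774=34813,  q_11=1·1141+747=1888
a_12=3:  p_12=3·34813+21039=125478,  q_12=3·1888+1141=6805
a_13=2:  p_13=2·125478+34813=285769,  q_13=2·6805+1888=15498
→ (285769, 15498).  Check: 285769²=81663921361, 340·15498²=81663921360, difference 1.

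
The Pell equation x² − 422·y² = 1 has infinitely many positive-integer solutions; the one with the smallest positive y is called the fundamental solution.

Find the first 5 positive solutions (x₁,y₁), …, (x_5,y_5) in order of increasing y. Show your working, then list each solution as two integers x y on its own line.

[20; 1,1,5,2,1,…,1,1,40] for √422; ℓ=14 ⇒ convergent index 13
step 0: (20, 1)  from 20·(1,0) + (0,1)
…
step 4: (493, 24)  from 2·(226,11) + (41,2)
…
step 7: (53719, 2615)  from 20·(2650,129) + (719,35)
step 8: (163807, 7974)  from 3·(53719,2615) + (2650,129)
…
step 12: (3810680, 185501)  from 1·(3211821,156349) + (598859,29152)
step 13: (7022501, 341850)  from 1·(3810680,185501) + (3211821,156349)
(x₁, y₁) = (7022501, 341850);  7022501² − 422·341850² = 1 ✓
k=2:  x_2 = 7022501·7022501+422·341850·341850 = 98631040590001,  y_2 = 7022501·341850+341850·7022501 = 4801283933700
k=3:  x_3 = 7022501·98631040590001+422·341850·4801283933700 = 1385273162348638202501,  y_3 = 7022501·4801283933700+341850·98631040590001 = 67434042451384025550
k=4:  x_4 = 7022501·1385273162348638202501+422·341850·67434042451384025550 = 19456164335732849620362360001,  y_4 = 7022501·67434042451384025550+341850·1385273162348638202501 = 947111261097768740333867400
k=5:  x_5 = 7022501·19456164335732849620362360001+422·341850·947111261097768740333867400 = 273261867007695159110526238300562501,  y_5 = 7022501·947111261097768740333867400+341850·19456164335732849620362360001 = 13302179556340616719484196916709250

7022501 341850
98631040590001 4801283933700
1385273162348638202501 67434042451384025550
19456164335732849620362360001 947111261097768740333867400
273261867007695159110526238300562501 13302179556340616719484196916709250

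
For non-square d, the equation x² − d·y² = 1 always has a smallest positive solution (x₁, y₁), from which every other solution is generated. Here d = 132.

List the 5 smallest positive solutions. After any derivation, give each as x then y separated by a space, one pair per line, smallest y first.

√132 = [11; 2,22, …], period ℓ=2 (even) → k=1
step 0: (11, 1)  from 11·(1,0) + (0,1)
step 1: (23, 2)  from 2·(11,1) + (1,0)
(x₁, y₁) = (23, 2);  23² − 132·2² = 1 ✓
k=2:  x_2 = 23·23+132·2·2 = 1057,  y_2 = 23·2+2·23 = 92
k=3:  x_3 = 23·1057+132·2·92 = 48599,  y_3 = 23·92+2·1057 = 4230
k=4:  x_4 = 23·48599+132·2·4230 = 2234497,  y_4 = 23·4230+2·48599 = 194488
k=5:  x_5 = 23·2234497+132·2·194488 = 102738263,  y_5 = 23·194488+2·2234497 = 8942218

23 2
1057 92
48599 4230
2234497 194488
102738263 8942218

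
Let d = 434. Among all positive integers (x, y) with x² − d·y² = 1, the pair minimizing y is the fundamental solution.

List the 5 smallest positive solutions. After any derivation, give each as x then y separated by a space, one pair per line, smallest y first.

125 6
31249 1500
7812125 374994
1953000001 93747000
488242188125 23436375006

d=434: √d = [20; 1,4,1,40] (ℓ=4, even), read p_3/q_3
i=0: a=20 ⇒ p=20, q=1
i=1: a=1 ⇒ p=21, q=1
i=2: a=4 ⇒ p=104, q=5
i=3: a=1 ⇒ p=125, q=6
→ (125, 6).  Check: 125²=15625, 434·6²=15624, difference 1.
(x_2, y_2) = (125·125 + 434·6·6, 125·6 + 6·125) = (31249, 1500)
(x_3, y_3) = (125·31249 + 434·6·1500, 125·1500 + 6·31249) = (7812125, 374994)
(x_4, y_4) = (125·7812125 + 434·6·374994, 125·374994 + 6·7812125) = (1953000001, 93747000)
(x_5, y_5) = (125·1953000001 + 434·6·93747000, 125·93747000 + 6·1953000001) = (488242188125, 23436375006)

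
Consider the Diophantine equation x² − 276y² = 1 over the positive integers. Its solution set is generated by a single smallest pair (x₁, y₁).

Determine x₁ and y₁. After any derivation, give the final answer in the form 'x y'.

7775 468

√276 = [16; 1,1,1,1,2,2,2,1,1,1,1,32, …], period ℓ=12 (even) → k=11
i=0: a=16 ⇒ p=16, q=1
…
i=3: a=1 ⇒ p=50, q=3
…
i=7: a=2 ⇒ p=1246, q=75
…
i=9: a=1 ⇒ p=3007, q=181
i=10: a=1 ⇒ p=4768, q=287
i=11: a=1 ⇒ p=7775, q=468
fundamental: x₁=7775, y₁=468  (since 60450625 − 276·219024 = 1)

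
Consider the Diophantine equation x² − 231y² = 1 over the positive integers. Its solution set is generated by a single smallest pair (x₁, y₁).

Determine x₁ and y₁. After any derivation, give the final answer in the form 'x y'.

76 5

√231 = [15; 5,30, …], period ℓ=2 (even) → k=1
step 0: (15, 1)  from 15·(1,0) + (0,1)
step 1: (76, 5)  from 5·(15,1) + (1,0)
fundamental: x₁=76, y₁=5  (since 5776 − 231·25 = 1)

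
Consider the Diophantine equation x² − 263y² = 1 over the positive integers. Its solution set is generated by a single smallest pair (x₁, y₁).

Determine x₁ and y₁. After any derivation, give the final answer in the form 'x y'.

139128 8579

d=263: √d = [16; 4,1,1,1,1,15,1,1,1,1,4,32] (ℓ=12, even), read p_11/q_11
k=0  a_k=16  p_k/q_k = 16/1
k=1  a_k=4  p_k/q_k = 65/4
k=2  a_k=1  p_k/q_k = 81/5
k=3  a_k=1  p_k/q_k = 146/9
…
k=5  a_k=1  p_k/q_k = 373/23
k=6  a_k=15  p_k/q_k = 5822/359
…
k=8  a_k=1  p_k/q_k = 12017/741
k=9  a_k=1  p_k/q_k = 18212/1123
k=10  a_k=1  p_k/q_k = 30229/1864
k=11  a_k=4  p_k/q_k = 139128/8579
fundamental: x₁=139128, y₁=8579  (since 19356600384 − 263·73599241 = 1)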